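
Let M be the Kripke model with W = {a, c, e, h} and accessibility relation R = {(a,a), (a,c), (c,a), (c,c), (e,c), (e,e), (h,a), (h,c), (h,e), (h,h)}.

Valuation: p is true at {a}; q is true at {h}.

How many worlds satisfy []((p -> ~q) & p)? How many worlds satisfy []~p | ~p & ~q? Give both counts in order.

For []((p -> ~q) & p):
a: successors {a, c}; (p -> ~q) & p there: a:T, c:F. ✗
c: successors {a, c}; (p -> ~q) & p there: a:T, c:F. ✗
e: successors {c, e}; (p -> ~q) & p there: c:F, e:F. ✗
h: successors {a, c, e, h}; (p -> ~q) & p there: a:T, c:F, e:F, h:F. ✗
— 0 worlds.
For []~p | ~p & ~q:
a: []~p is F, ~p & ~q is F. ✗
c: []~p is F, ~p & ~q is T. ✓
e: []~p is T, ~p & ~q is T. ✓
h: []~p is F, ~p & ~q is F. ✗
— 2 worlds.

0 and 2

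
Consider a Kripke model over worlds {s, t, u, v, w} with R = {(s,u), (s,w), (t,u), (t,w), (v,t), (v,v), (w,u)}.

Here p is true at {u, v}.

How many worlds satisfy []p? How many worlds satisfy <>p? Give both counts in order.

2 and 4

For []p:
s: successors {u, w}; p there: u:T, w:F. ✗
t: successors {u, w}; p there: u:T, w:F. ✗
u: no successors, so []p holds vacuously. ✓
v: successors {t, v}; p there: t:F, v:T. ✗
w: successors {u}; p there: u:T. ✓
— 2 worlds.
For <>p:
s: successors {u, w}; p there: u:T, w:F. ✓
t: successors {u, w}; p there: u:T, w:F. ✓
u: no successors, so <>p fails. ✗
v: successors {t, v}; p there: t:F, v:T. ✓
w: successors {u}; p there: u:T. ✓
— 4 worlds.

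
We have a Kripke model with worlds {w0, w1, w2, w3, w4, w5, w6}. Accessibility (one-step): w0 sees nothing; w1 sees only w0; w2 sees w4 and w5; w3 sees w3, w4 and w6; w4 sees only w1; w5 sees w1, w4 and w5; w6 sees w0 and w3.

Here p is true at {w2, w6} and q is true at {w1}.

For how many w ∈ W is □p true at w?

1

w0: no successors, so □p holds vacuously. ✓
w1: successors {w0}; p there: w0:F. ✗
w2: successors {w4, w5}; p there: w4:F, w5:F. ✗
w3: successors {w3, w4, w6}; p there: w3:F, w4:F, w6:T. ✗
w4: successors {w1}; p there: w1:F. ✗
w5: successors {w1, w4, w5}; p there: w1:F, w4:F, w5:F. ✗
w6: successors {w0, w3}; p there: w0:F, w3:F. ✗
Satisfying worlds: {w0}.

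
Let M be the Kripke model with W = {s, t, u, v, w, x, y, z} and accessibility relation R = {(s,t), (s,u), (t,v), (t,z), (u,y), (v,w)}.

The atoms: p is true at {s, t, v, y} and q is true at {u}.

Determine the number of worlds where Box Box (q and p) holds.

6

s: successors {t, u}; Box (q and p) there: t:F, u:F. ✗
t: successors {v, z}; Box (q and p) there: v:F, z:T. ✗
u: successors {y}; Box (q and p) there: y:T. ✓
v: successors {w}; Box (q and p) there: w:T. ✓
w: no successors, so Box Box (q and p) holds vacuously. ✓
x: no successors, so Box Box (q and p) holds vacuously. ✓
y: no successors, so Box Box (q and p) holds vacuously. ✓
z: no successors, so Box Box (q and p) holds vacuously. ✓
Satisfying worlds: {u, v, w, x, y, z}.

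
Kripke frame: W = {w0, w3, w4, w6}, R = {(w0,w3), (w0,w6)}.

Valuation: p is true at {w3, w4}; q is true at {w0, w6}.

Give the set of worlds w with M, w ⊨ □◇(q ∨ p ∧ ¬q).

{w3, w4, w6}

w0: successors {w3, w6}; ◇(q ∨ p ∧ ¬q) there: w3:F, w6:F. ✗
w3: no successors, so □◇(q ∨ p ∧ ¬q) holds vacuously. ✓
w4: no successors, so □◇(q ∨ p ∧ ¬q) holds vacuously. ✓
w6: no successors, so □◇(q ∨ p ∧ ¬q) holds vacuously. ✓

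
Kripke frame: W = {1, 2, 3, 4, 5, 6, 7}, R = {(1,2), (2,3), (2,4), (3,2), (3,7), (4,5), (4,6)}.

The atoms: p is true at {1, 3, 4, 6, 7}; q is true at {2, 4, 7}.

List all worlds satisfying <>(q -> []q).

1: successors {2}; q -> []q there: 2:F. ✗
2: successors {3, 4}; q -> []q there: 3:T, 4:F. ✓
3: successors {2, 7}; q -> []q there: 2:F, 7:T. ✓
4: successors {5, 6}; q -> []q there: 5:T, 6:T. ✓
5: no successors, so <>(q -> []q) fails. ✗
6: no successors, so <>(q -> []q) fails. ✗
7: no successors, so <>(q -> []q) fails. ✗

{2, 3, 4}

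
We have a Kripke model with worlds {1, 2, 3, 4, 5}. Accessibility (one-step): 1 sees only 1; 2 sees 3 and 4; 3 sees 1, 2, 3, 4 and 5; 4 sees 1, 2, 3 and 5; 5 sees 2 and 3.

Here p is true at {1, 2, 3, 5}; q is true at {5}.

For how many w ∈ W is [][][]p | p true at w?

4

1: [][][]p is T, p is T. ✓
2: [][][]p is F, p is T. ✓
3: [][][]p is F, p is T. ✓
4: [][][]p is F, p is F. ✗
5: [][][]p is F, p is T. ✓
Satisfying worlds: {1, 2, 3, 5}.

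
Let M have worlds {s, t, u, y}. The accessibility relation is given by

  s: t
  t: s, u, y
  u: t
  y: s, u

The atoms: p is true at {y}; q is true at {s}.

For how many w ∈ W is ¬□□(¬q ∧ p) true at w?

s: □□(¬q ∧ p) is F. ✓
t: □□(¬q ∧ p) is F. ✓
u: □□(¬q ∧ p) is F. ✓
y: □□(¬q ∧ p) is F. ✓
Satisfying worlds: {s, t, u, y}.

4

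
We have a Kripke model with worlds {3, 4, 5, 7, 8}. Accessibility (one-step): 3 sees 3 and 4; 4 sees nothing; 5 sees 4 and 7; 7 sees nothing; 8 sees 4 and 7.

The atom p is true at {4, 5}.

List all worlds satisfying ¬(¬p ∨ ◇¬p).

3: ¬p ∨ ◇¬p is T. ✗
4: ¬p ∨ ◇¬p is F. ✓
5: ¬p ∨ ◇¬p is T. ✗
7: ¬p ∨ ◇¬p is T. ✗
8: ¬p ∨ ◇¬p is T. ✗

{4}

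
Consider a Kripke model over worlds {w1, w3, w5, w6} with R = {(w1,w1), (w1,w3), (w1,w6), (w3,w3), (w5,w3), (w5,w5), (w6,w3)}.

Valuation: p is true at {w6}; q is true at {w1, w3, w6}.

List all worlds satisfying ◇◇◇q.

w1: successors {w1, w3, w6}; ◇◇q there: w1:T, w3:T, w6:T. ✓
w3: successors {w3}; ◇◇q there: w3:T. ✓
w5: successors {w3, w5}; ◇◇q there: w3:T, w5:T. ✓
w6: successors {w3}; ◇◇q there: w3:T. ✓

{w1, w3, w5, w6}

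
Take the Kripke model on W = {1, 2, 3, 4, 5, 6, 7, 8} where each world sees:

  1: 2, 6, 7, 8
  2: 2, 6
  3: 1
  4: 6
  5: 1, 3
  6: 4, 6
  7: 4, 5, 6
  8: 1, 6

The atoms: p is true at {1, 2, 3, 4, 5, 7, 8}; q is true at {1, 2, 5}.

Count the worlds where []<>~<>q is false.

2

1: successors {2, 6, 7, 8}; <>~<>q there: 2:T, 6:T, 7:T, 8:T. ✓
2: successors {2, 6}; <>~<>q there: 2:T, 6:T. ✓
3: successors {1}; <>~<>q there: 1:T. ✓
4: successors {6}; <>~<>q there: 6:T. ✓
5: successors {1, 3}; <>~<>q there: 1:T, 3:F. ✗
6: successors {4, 6}; <>~<>q there: 4:T, 6:T. ✓
7: successors {4, 5, 6}; <>~<>q there: 4:T, 5:F, 6:T. ✗
8: successors {1, 6}; <>~<>q there: 1:T, 6:T. ✓
Satisfying worlds: {1, 2, 3, 4, 6, 8}.
So []<>~<>q fails at the other 2 worlds.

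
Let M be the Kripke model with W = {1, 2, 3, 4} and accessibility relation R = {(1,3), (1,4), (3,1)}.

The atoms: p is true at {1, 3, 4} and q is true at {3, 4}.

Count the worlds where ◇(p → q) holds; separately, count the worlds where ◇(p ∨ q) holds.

For ◇(p → q):
1: successors {3, 4}; p → q there: 3:T, 4:T. ✓
2: no successors, so ◇(p → q) fails. ✗
3: successors {1}; p → q there: 1:F. ✗
4: no successors, so ◇(p → q) fails. ✗
— 1 world.
For ◇(p ∨ q):
1: successors {3, 4}; p ∨ q there: 3:T, 4:T. ✓
2: no successors, so ◇(p ∨ q) fails. ✗
3: successors {1}; p ∨ q there: 1:T. ✓
4: no successors, so ◇(p ∨ q) fails. ✗
— 2 worlds.

1 and 2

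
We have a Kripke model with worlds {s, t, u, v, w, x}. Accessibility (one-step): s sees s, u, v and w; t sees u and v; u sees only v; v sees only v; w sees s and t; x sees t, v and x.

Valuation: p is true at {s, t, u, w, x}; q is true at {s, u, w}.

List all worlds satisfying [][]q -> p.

s: [][]q is F, p is T. ✓
t: [][]q is F, p is T. ✓
u: [][]q is F, p is T. ✓
v: [][]q is F, p is F. ✓
w: [][]q is F, p is T. ✓
x: [][]q is F, p is T. ✓

{s, t, u, v, w, x}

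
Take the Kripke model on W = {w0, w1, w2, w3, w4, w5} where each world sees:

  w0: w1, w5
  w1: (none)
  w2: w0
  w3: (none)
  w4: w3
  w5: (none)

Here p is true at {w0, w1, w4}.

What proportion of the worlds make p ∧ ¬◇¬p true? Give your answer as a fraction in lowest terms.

1/6

w0: p is T, ¬◇¬p is F. ✗
w1: p is T, ¬◇¬p is T. ✓
w2: p is F, ¬◇¬p is T. ✗
w3: p is F, ¬◇¬p is T. ✗
w4: p is T, ¬◇¬p is F. ✗
w5: p is F, ¬◇¬p is T. ✗
That's 1 of 6 worlds, so 1/6.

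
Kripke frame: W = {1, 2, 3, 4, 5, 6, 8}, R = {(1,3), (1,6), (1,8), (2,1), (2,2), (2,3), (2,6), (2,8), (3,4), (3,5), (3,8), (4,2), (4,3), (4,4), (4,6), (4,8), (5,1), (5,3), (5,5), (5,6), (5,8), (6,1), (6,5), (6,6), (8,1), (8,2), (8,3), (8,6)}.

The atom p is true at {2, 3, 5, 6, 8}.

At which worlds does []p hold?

1: successors {3, 6, 8}; p there: 3:T, 6:T, 8:T. ✓
2: successors {1, 2, 3, 6, 8}; p there: 1:F, 2:T, 3:T, 6:T, 8:T. ✗
3: successors {4, 5, 8}; p there: 4:F, 5:T, 8:T. ✗
4: successors {2, 3, 4, 6, 8}; p there: 2:T, 3:T, 4:F, 6:T, 8:T. ✗
5: successors {1, 3, 5, 6, 8}; p there: 1:F, 3:T, 5:T, 6:T, 8:T. ✗
6: successors {1, 5, 6}; p there: 1:F, 5:T, 6:T. ✗
8: successors {1, 2, 3, 6}; p there: 1:F, 2:T, 3:T, 6:T. ✗

{1}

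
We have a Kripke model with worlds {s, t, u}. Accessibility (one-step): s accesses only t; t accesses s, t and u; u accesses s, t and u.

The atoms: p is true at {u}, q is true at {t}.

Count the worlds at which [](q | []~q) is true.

s: successors {t}; q | []~q there: t:T. ✓
t: successors {s, t, u}; q | []~q there: s:F, t:T, u:F. ✗
u: successors {s, t, u}; q | []~q there: s:F, t:T, u:F. ✗
Satisfying worlds: {s}.

1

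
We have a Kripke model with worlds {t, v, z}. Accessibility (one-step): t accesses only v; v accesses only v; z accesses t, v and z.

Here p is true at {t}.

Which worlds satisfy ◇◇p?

t: successors {v}; ◇p there: v:F. ✗
v: successors {v}; ◇p there: v:F. ✗
z: successors {t, v, z}; ◇p there: t:F, v:F, z:T. ✓

{z}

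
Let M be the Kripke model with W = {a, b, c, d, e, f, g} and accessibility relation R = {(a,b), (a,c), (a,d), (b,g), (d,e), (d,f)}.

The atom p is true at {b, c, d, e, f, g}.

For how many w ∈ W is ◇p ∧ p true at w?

2

a: ◇p is T, p is F. ✗
b: ◇p is T, p is T. ✓
c: ◇p is F, p is T. ✗
d: ◇p is T, p is T. ✓
e: ◇p is F, p is T. ✗
f: ◇p is F, p is T. ✗
g: ◇p is F, p is T. ✗
Satisfying worlds: {b, d}.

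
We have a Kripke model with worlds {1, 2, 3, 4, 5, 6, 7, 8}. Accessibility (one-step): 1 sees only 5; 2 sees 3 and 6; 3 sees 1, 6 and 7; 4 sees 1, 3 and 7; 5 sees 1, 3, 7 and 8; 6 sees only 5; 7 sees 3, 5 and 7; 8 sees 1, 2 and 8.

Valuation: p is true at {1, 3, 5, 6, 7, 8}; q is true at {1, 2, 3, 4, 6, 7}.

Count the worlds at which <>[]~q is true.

1: successors {5}; []~q there: 5:F. ✗
2: successors {3, 6}; []~q there: 3:F, 6:T. ✓
3: successors {1, 6, 7}; []~q there: 1:T, 6:T, 7:F. ✓
4: successors {1, 3, 7}; []~q there: 1:T, 3:F, 7:F. ✓
5: successors {1, 3, 7, 8}; []~q there: 1:T, 3:F, 7:F, 8:F. ✓
6: successors {5}; []~q there: 5:F. ✗
7: successors {3, 5, 7}; []~q there: 3:F, 5:F, 7:F. ✗
8: successors {1, 2, 8}; []~q there: 1:T, 2:F, 8:F. ✓
Satisfying worlds: {2, 3, 4, 5, 8}.

5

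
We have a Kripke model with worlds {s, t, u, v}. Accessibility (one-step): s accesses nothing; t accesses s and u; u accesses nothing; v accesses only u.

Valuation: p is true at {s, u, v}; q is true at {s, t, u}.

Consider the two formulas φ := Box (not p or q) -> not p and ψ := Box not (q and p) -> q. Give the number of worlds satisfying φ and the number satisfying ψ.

1 and 4

For Box (not p or q) -> not p:
s: Box (not p or q) is T, not p is F. ✗
t: Box (not p or q) is T, not p is T. ✓
u: Box (not p or q) is T, not p is F. ✗
v: Box (not p or q) is T, not p is F. ✗
— 1 world.
For Box not (q and p) -> q:
s: Box not (q and p) is T, q is T. ✓
t: Box not (q and p) is F, q is T. ✓
u: Box not (q and p) is T, q is T. ✓
v: Box not (q and p) is F, q is F. ✓
— 4 worlds.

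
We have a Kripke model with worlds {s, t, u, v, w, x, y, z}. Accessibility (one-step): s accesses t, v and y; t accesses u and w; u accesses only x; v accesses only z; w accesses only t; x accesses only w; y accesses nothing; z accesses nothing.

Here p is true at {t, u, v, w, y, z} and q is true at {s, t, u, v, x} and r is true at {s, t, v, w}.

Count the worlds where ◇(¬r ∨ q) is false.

s: successors {t, v, y}; ¬r ∨ q there: t:T, v:T, y:T. ✓
t: successors {u, w}; ¬r ∨ q there: u:T, w:F. ✓
u: successors {x}; ¬r ∨ q there: x:T. ✓
v: successors {z}; ¬r ∨ q there: z:T. ✓
w: successors {t}; ¬r ∨ q there: t:T. ✓
x: successors {w}; ¬r ∨ q there: w:F. ✗
y: no successors, so ◇(¬r ∨ q) fails. ✗
z: no successors, so ◇(¬r ∨ q) fails. ✗
Satisfying worlds: {s, t, u, v, w}.
So ◇(¬r ∨ q) fails at the other 3 worlds.

3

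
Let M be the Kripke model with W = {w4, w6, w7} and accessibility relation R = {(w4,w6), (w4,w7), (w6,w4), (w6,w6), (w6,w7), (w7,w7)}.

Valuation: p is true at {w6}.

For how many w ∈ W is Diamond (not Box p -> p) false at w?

1

w4: successors {w6, w7}; not Box p -> p there: w6:T, w7:F. ✓
w6: successors {w4, w6, w7}; not Box p -> p there: w4:F, w6:T, w7:F. ✓
w7: successors {w7}; not Box p -> p there: w7:F. ✗
Satisfying worlds: {w4, w6}.
So Diamond (not Box p -> p) fails at the other 1 world.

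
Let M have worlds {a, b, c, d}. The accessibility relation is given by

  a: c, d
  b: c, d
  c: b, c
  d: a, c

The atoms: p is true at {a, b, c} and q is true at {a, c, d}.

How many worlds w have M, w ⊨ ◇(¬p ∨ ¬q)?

3

a: successors {c, d}; ¬p ∨ ¬q there: c:F, d:T. ✓
b: successors {c, d}; ¬p ∨ ¬q there: c:F, d:T. ✓
c: successors {b, c}; ¬p ∨ ¬q there: b:T, c:F. ✓
d: successors {a, c}; ¬p ∨ ¬q there: a:F, c:F. ✗
Satisfying worlds: {a, b, c}.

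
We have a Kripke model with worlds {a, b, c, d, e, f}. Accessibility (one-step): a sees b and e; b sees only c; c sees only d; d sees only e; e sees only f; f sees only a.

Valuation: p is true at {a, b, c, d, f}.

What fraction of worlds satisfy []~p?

a: successors {b, e}; ~p there: b:F, e:T. ✗
b: successors {c}; ~p there: c:F. ✗
c: successors {d}; ~p there: d:F. ✗
d: successors {e}; ~p there: e:T. ✓
e: successors {f}; ~p there: f:F. ✗
f: successors {a}; ~p there: a:F. ✗
That's 1 of 6 worlds, so 1/6.

1/6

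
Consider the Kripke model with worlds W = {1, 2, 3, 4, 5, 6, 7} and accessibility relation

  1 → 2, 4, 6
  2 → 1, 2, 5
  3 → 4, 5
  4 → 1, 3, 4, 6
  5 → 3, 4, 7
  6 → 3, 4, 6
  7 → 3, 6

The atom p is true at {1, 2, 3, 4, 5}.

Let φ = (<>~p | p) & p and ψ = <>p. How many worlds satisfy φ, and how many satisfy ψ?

For (<>~p | p) & p:
1: <>~p | p is T, p is T. ✓
2: <>~p | p is T, p is T. ✓
3: <>~p | p is T, p is T. ✓
4: <>~p | p is T, p is T. ✓
5: <>~p | p is T, p is T. ✓
6: <>~p | p is T, p is F. ✗
7: <>~p | p is T, p is F. ✗
— 5 worlds.
For <>p:
1: successors {2, 4, 6}; p there: 2:T, 4:T, 6:F. ✓
2: successors {1, 2, 5}; p there: 1:T, 2:T, 5:T. ✓
3: successors {4, 5}; p there: 4:T, 5:T. ✓
4: successors {1, 3, 4, 6}; p there: 1:T, 3:T, 4:T, 6:F. ✓
5: successors {3, 4, 7}; p there: 3:T, 4:T, 7:F. ✓
6: successors {3, 4, 6}; p there: 3:T, 4:T, 6:F. ✓
7: successors {3, 6}; p there: 3:T, 6:F. ✓
— 7 worlds.

5 and 7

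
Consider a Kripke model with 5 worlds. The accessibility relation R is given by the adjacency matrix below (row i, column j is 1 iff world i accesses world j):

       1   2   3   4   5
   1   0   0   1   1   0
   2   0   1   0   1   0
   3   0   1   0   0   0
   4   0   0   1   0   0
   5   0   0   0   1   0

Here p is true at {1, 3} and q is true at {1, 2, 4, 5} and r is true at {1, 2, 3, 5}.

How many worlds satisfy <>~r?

1: successors {3, 4}; ~r there: 3:F, 4:T. ✓
2: successors {2, 4}; ~r there: 2:F, 4:T. ✓
3: successors {2}; ~r there: 2:F. ✗
4: successors {3}; ~r there: 3:F. ✗
5: successors {4}; ~r there: 4:T. ✓
Satisfying worlds: {1, 2, 5}.

3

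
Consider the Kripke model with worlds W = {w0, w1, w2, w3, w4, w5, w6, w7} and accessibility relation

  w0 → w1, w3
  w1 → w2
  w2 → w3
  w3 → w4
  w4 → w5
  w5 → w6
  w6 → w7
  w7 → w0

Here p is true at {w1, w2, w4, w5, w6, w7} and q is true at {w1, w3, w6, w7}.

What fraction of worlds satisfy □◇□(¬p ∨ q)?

1/2

w0: successors {w1, w3}; ◇□(¬p ∨ q) there: w1:T, w3:F. ✗
w1: successors {w2}; ◇□(¬p ∨ q) there: w2:F. ✗
w2: successors {w3}; ◇□(¬p ∨ q) there: w3:F. ✗
w3: successors {w4}; ◇□(¬p ∨ q) there: w4:T. ✓
w4: successors {w5}; ◇□(¬p ∨ q) there: w5:T. ✓
w5: successors {w6}; ◇□(¬p ∨ q) there: w6:T. ✓
w6: successors {w7}; ◇□(¬p ∨ q) there: w7:T. ✓
w7: successors {w0}; ◇□(¬p ∨ q) there: w0:F. ✗
That's 4 of 8 worlds, so 4/8 = 1/2.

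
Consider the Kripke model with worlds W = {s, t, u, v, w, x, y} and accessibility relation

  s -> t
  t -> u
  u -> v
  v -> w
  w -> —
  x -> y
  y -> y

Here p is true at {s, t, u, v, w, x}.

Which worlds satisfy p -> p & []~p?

s: p is T, p & []~p is F. ✗
t: p is T, p & []~p is F. ✗
u: p is T, p & []~p is F. ✗
v: p is T, p & []~p is F. ✗
w: p is T, p & []~p is T. ✓
x: p is T, p & []~p is T. ✓
y: p is F, p & []~p is F. ✓

{w, x, y}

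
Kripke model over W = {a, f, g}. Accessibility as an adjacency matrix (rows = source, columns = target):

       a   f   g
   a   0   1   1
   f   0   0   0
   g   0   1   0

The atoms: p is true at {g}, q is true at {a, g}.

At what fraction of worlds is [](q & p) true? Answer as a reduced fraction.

1/3

a: successors {f, g}; q & p there: f:F, g:T. ✗
f: no successors, so [](q & p) holds vacuously. ✓
g: successors {f}; q & p there: f:F. ✗
That's 1 of 3 worlds, so 1/3.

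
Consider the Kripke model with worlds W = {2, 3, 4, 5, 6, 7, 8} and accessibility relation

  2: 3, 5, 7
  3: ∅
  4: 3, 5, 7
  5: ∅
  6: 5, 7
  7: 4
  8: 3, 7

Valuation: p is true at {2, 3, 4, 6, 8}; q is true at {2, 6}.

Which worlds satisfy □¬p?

2: successors {3, 5, 7}; ¬p there: 3:F, 5:T, 7:T. ✗
3: no successors, so □¬p holds vacuously. ✓
4: successors {3, 5, 7}; ¬p there: 3:F, 5:T, 7:T. ✗
5: no successors, so □¬p holds vacuously. ✓
6: successors {5, 7}; ¬p there: 5:T, 7:T. ✓
7: successors {4}; ¬p there: 4:F. ✗
8: successors {3, 7}; ¬p there: 3:F, 7:T. ✗

{3, 5, 6}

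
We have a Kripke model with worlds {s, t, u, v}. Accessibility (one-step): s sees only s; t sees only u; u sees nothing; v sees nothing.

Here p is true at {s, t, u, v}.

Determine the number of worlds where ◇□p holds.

2

s: successors {s}; □p there: s:T. ✓
t: successors {u}; □p there: u:T. ✓
u: no successors, so ◇□p fails. ✗
v: no successors, so ◇□p fails. ✗
Satisfying worlds: {s, t}.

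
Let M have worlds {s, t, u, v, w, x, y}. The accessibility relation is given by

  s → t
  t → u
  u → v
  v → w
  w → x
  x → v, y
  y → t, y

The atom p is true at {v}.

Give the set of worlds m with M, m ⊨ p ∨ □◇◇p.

s: p is F, □◇◇p is T. ✓
t: p is F, □◇◇p is F. ✗
u: p is F, □◇◇p is F. ✗
v: p is T, □◇◇p is T. ✓
w: p is F, □◇◇p is F. ✗
x: p is F, □◇◇p is F. ✗
y: p is F, □◇◇p is F. ✗

{s, v}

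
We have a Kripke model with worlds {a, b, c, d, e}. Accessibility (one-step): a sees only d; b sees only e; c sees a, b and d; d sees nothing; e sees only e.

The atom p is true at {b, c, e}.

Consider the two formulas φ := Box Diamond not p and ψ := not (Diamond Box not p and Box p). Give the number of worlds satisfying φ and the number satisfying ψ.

For Box Diamond not p:
a: successors {d}; Diamond not p there: d:F. ✗
b: successors {e}; Diamond not p there: e:F. ✗
c: successors {a, b, d}; Diamond not p there: a:T, b:F, d:F. ✗
d: no successors, so Box Diamond not p holds vacuously. ✓
e: successors {e}; Diamond not p there: e:F. ✗
— 1 world.
For not (Diamond Box not p and Box p):
a: Diamond Box not p and Box p is F. ✓
b: Diamond Box not p and Box p is F. ✓
c: Diamond Box not p and Box p is F. ✓
d: Diamond Box not p and Box p is F. ✓
e: Diamond Box not p and Box p is F. ✓
— 5 worlds.

1 and 5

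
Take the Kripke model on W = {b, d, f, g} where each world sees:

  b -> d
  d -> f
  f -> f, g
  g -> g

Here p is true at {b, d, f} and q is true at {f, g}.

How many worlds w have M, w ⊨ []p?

2

b: successors {d}; p there: d:T. ✓
d: successors {f}; p there: f:T. ✓
f: successors {f, g}; p there: f:T, g:F. ✗
g: successors {g}; p there: g:F. ✗
Satisfying worlds: {b, d}.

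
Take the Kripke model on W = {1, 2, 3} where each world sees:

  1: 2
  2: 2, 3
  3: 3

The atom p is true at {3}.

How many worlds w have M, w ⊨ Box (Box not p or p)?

1

1: successors {2}; Box not p or p there: 2:F. ✗
2: successors {2, 3}; Box not p or p there: 2:F, 3:T. ✗
3: successors {3}; Box not p or p there: 3:T. ✓
Satisfying worlds: {3}.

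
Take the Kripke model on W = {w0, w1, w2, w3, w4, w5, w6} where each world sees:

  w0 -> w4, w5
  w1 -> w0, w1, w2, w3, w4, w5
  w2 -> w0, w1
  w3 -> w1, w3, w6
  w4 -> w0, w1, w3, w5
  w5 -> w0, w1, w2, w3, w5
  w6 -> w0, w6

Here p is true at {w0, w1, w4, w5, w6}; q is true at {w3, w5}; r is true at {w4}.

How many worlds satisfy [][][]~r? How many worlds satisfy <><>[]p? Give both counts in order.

For [][][]~r:
w0: successors {w4, w5}; [][]~r there: w4:F, w5:F. ✗
w1: successors {w0, w1, w2, w3, w4, w5}; [][]~r there: w0:T, w1:F, w2:F, w3:F, w4:F, w5:F. ✗
w2: successors {w0, w1}; [][]~r there: w0:T, w1:F. ✗
w3: successors {w1, w3, w6}; [][]~r there: w1:F, w3:F, w6:F. ✗
w4: successors {w0, w1, w3, w5}; [][]~r there: w0:T, w1:F, w3:F, w5:F. ✗
w5: successors {w0, w1, w2, w3, w5}; [][]~r there: w0:T, w1:F, w2:F, w3:F, w5:F. ✗
w6: successors {w0, w6}; [][]~r there: w0:T, w6:F. ✗
— 0 worlds.
For <><>[]p:
w0: successors {w4, w5}; <>[]p there: w4:T, w5:T. ✓
w1: successors {w0, w1, w2, w3, w4, w5}; <>[]p there: w0:F, w1:T, w2:T, w3:T, w4:T, w5:T. ✓
w2: successors {w0, w1}; <>[]p there: w0:F, w1:T. ✓
w3: successors {w1, w3, w6}; <>[]p there: w1:T, w3:T, w6:T. ✓
w4: successors {w0, w1, w3, w5}; <>[]p there: w0:F, w1:T, w3:T, w5:T. ✓
w5: successors {w0, w1, w2, w3, w5}; <>[]p there: w0:F, w1:T, w2:T, w3:T, w5:T. ✓
w6: successors {w0, w6}; <>[]p there: w0:F, w6:T. ✓
— 7 worlds.

0 and 7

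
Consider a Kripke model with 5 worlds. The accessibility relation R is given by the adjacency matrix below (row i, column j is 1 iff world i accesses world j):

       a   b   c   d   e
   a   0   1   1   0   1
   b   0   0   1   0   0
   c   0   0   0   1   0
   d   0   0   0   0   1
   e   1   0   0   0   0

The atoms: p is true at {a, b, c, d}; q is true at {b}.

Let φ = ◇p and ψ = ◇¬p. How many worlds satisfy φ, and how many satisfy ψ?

4 and 2

For ◇p:
a: successors {b, c, e}; p there: b:T, c:T, e:F. ✓
b: successors {c}; p there: c:T. ✓
c: successors {d}; p there: d:T. ✓
d: successors {e}; p there: e:F. ✗
e: successors {a}; p there: a:T. ✓
— 4 worlds.
For ◇¬p:
a: successors {b, c, e}; ¬p there: b:F, c:F, e:T. ✓
b: successors {c}; ¬p there: c:F. ✗
c: successors {d}; ¬p there: d:F. ✗
d: successors {e}; ¬p there: e:T. ✓
e: successors {a}; ¬p there: a:F. ✗
— 2 worlds.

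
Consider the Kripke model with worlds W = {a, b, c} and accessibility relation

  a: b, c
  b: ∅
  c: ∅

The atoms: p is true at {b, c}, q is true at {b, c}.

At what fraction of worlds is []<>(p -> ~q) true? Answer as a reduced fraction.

a: successors {b, c}; <>(p -> ~q) there: b:F, c:F. ✗
b: no successors, so []<>(p -> ~q) holds vacuously. ✓
c: no successors, so []<>(p -> ~q) holds vacuously. ✓
That's 2 of 3 worlds, so 2/3.

2/3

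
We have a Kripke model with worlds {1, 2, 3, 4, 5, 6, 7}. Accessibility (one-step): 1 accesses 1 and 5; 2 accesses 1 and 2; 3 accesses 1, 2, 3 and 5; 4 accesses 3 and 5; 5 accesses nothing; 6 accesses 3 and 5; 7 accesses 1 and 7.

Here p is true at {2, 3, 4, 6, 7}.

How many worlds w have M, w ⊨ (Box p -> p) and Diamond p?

1: Box p -> p is T, Diamond p is F. ✗
2: Box p -> p is T, Diamond p is T. ✓
3: Box p -> p is T, Diamond p is T. ✓
4: Box p -> p is T, Diamond p is T. ✓
5: Box p -> p is F, Diamond p is F. ✗
6: Box p -> p is T, Diamond p is T. ✓
7: Box p -> p is T, Diamond p is T. ✓
Satisfying worlds: {2, 3, 4, 6, 7}.

5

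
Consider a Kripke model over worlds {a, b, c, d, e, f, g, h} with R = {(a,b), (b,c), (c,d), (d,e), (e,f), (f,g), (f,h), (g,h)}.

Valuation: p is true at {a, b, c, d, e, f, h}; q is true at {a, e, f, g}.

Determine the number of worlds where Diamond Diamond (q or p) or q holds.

a: Diamond Diamond (q or p) is T, q is T. ✓
b: Diamond Diamond (q or p) is T, q is F. ✓
c: Diamond Diamond (q or p) is T, q is F. ✓
d: Diamond Diamond (q or p) is T, q is F. ✓
e: Diamond Diamond (q or p) is T, q is T. ✓
f: Diamond Diamond (q or p) is T, q is T. ✓
g: Diamond Diamond (q or p) is F, q is T. ✓
h: Diamond Diamond (q or p) is F, q is F. ✗
Satisfying worlds: {a, b, c, d, e, f, g}.

7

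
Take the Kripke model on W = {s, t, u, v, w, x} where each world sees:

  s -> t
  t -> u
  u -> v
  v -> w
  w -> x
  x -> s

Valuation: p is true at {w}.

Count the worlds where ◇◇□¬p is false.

s: successors {t}; ◇□¬p there: t:T. ✓
t: successors {u}; ◇□¬p there: u:F. ✗
u: successors {v}; ◇□¬p there: v:T. ✓
v: successors {w}; ◇□¬p there: w:T. ✓
w: successors {x}; ◇□¬p there: x:T. ✓
x: successors {s}; ◇□¬p there: s:T. ✓
Satisfying worlds: {s, u, v, w, x}.
So ◇◇□¬p fails at the other 1 world.

1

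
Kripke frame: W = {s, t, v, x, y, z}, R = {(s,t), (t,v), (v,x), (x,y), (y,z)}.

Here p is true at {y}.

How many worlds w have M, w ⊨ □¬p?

s: successors {t}; ¬p there: t:T. ✓
t: successors {v}; ¬p there: v:T. ✓
v: successors {x}; ¬p there: x:T. ✓
x: successors {y}; ¬p there: y:F. ✗
y: successors {z}; ¬p there: z:T. ✓
z: no successors, so □¬p holds vacuously. ✓
Satisfying worlds: {s, t, v, y, z}.

5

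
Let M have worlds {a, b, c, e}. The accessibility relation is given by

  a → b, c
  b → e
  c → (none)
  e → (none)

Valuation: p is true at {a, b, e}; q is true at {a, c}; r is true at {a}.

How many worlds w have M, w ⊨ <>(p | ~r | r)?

2

a: successors {b, c}; p | ~r | r there: b:T, c:T. ✓
b: successors {e}; p | ~r | r there: e:T. ✓
c: no successors, so <>(p | ~r | r) fails. ✗
e: no successors, so <>(p | ~r | r) fails. ✗
Satisfying worlds: {a, b}.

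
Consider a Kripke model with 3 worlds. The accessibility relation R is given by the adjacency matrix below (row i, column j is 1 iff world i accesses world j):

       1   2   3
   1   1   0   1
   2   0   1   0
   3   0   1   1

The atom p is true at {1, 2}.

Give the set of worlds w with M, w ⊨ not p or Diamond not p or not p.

{1, 3}

1: not p is F, Diamond not p or not p is T. ✓
2: not p is F, Diamond not p or not p is F. ✗
3: not p is T, Diamond not p or not p is T. ✓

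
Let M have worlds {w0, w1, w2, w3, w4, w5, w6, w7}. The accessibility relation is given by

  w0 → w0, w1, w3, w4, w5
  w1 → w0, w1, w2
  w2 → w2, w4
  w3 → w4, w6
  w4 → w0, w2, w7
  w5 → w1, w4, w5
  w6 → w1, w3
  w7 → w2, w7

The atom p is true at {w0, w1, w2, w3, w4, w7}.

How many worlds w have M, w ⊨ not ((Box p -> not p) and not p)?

w0: (Box p -> not p) and not p is F. ✓
w1: (Box p -> not p) and not p is F. ✓
w2: (Box p -> not p) and not p is F. ✓
w3: (Box p -> not p) and not p is F. ✓
w4: (Box p -> not p) and not p is F. ✓
w5: (Box p -> not p) and not p is T. ✗
w6: (Box p -> not p) and not p is T. ✗
w7: (Box p -> not p) and not p is F. ✓
Satisfying worlds: {w0, w1, w2, w3, w4, w7}.

6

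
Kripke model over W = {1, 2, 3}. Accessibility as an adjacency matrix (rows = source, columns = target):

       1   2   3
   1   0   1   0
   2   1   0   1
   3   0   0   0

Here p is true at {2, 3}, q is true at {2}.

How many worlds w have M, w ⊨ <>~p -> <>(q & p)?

1: <>~p is F, <>(q & p) is T. ✓
2: <>~p is T, <>(q & p) is F. ✗
3: <>~p is F, <>(q & p) is F. ✓
Satisfying worlds: {1, 3}.

2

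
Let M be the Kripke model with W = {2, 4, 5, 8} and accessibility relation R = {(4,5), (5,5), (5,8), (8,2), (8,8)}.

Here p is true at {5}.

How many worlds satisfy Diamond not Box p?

2: no successors, so Diamond not Box p fails. ✗
4: successors {5}; not Box p there: 5:T. ✓
5: successors {5, 8}; not Box p there: 5:T, 8:T. ✓
8: successors {2, 8}; not Box p there: 2:F, 8:T. ✓
Satisfying worlds: {4, 5, 8}.

3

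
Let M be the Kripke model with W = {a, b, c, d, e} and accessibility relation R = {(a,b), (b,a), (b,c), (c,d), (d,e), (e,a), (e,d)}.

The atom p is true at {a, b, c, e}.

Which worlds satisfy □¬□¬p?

a: successors {b}; ¬□¬p there: b:T. ✓
b: successors {a, c}; ¬□¬p there: a:T, c:F. ✗
c: successors {d}; ¬□¬p there: d:T. ✓
d: successors {e}; ¬□¬p there: e:T. ✓
e: successors {a, d}; ¬□¬p there: a:T, d:T. ✓

{a, c, d, e}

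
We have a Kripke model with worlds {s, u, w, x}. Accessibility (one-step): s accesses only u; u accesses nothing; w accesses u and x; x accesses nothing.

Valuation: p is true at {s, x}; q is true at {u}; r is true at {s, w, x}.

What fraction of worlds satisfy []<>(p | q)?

1/2

s: successors {u}; <>(p | q) there: u:F. ✗
u: no successors, so []<>(p | q) holds vacuously. ✓
w: successors {u, x}; <>(p | q) there: u:F, x:F. ✗
x: no successors, so []<>(p | q) holds vacuously. ✓
That's 2 of 4 worlds, so 2/4 = 1/2.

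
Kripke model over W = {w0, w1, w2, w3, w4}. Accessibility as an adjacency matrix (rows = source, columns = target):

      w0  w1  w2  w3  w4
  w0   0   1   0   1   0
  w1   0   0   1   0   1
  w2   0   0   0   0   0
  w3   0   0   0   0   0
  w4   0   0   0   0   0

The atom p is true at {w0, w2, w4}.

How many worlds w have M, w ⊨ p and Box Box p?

3

w0: p is T, Box Box p is T. ✓
w1: p is F, Box Box p is T. ✗
w2: p is T, Box Box p is T. ✓
w3: p is F, Box Box p is T. ✗
w4: p is T, Box Box p is T. ✓
Satisfying worlds: {w0, w2, w4}.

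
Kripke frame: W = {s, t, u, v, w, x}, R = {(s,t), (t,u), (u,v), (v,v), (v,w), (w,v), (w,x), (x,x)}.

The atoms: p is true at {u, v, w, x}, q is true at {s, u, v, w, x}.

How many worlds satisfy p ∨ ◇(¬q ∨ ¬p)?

s: p is F, ◇(¬q ∨ ¬p) is T. ✓
t: p is F, ◇(¬q ∨ ¬p) is F. ✗
u: p is T, ◇(¬q ∨ ¬p) is F. ✓
v: p is T, ◇(¬q ∨ ¬p) is F. ✓
w: p is T, ◇(¬q ∨ ¬p) is F. ✓
x: p is T, ◇(¬q ∨ ¬p) is F. ✓
Satisfying worlds: {s, u, v, w, x}.

5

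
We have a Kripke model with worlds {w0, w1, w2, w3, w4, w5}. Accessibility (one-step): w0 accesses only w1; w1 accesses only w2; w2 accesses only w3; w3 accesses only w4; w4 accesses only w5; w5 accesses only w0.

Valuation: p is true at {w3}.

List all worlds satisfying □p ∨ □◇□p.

w0: □p is F, □◇□p is T. ✓
w1: □p is F, □◇□p is F. ✗
w2: □p is T, □◇□p is F. ✓
w3: □p is F, □◇□p is F. ✗
w4: □p is F, □◇□p is F. ✗
w5: □p is F, □◇□p is F. ✗

{w0, w2}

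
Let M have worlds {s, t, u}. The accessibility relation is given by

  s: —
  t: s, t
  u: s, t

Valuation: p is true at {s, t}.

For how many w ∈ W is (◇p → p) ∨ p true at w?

2

s: ◇p → p is T, p is T. ✓
t: ◇p → p is T, p is T. ✓
u: ◇p → p is F, p is F. ✗
Satisfying worlds: {s, t}.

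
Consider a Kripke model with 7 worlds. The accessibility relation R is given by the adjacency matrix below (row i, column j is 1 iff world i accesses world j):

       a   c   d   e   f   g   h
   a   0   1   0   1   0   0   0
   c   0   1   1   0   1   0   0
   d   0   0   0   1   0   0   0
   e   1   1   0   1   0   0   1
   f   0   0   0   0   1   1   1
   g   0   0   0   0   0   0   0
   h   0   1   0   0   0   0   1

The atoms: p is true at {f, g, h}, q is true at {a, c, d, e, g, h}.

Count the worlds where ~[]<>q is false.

6

a: []<>q is T. ✗
c: []<>q is T. ✗
d: []<>q is T. ✗
e: []<>q is T. ✗
f: []<>q is F. ✓
g: []<>q is T. ✗
h: []<>q is T. ✗
Satisfying worlds: {f}.
So ~[]<>q fails at the other 6 worlds.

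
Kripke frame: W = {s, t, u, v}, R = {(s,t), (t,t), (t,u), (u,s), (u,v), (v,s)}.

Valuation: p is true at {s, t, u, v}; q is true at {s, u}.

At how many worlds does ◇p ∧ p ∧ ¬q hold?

2

s: ◇p is T, p ∧ ¬q is F. ✗
t: ◇p is T, p ∧ ¬q is T. ✓
u: ◇p is T, p ∧ ¬q is F. ✗
v: ◇p is T, p ∧ ¬q is T. ✓
Satisfying worlds: {t, v}.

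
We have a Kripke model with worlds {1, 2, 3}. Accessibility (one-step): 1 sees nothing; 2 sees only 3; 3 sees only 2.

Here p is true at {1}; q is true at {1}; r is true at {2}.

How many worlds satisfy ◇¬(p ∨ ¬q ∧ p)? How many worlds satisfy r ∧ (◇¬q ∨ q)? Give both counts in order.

2 and 1

For ◇¬(p ∨ ¬q ∧ p):
1: no successors, so ◇¬(p ∨ ¬q ∧ p) fails. ✗
2: successors {3}; ¬(p ∨ ¬q ∧ p) there: 3:T. ✓
3: successors {2}; ¬(p ∨ ¬q ∧ p) there: 2:T. ✓
— 2 worlds.
For r ∧ (◇¬q ∨ q):
1: r is F, ◇¬q ∨ q is T. ✗
2: r is T, ◇¬q ∨ q is T. ✓
3: r is F, ◇¬q ∨ q is T. ✗
— 1 world.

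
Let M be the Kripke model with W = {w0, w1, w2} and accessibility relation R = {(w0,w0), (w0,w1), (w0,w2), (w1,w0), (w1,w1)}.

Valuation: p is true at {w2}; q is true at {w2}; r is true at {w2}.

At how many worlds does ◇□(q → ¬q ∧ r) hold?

2

w0: successors {w0, w1, w2}; □(q → ¬q ∧ r) there: w0:F, w1:T, w2:T. ✓
w1: successors {w0, w1}; □(q → ¬q ∧ r) there: w0:F, w1:T. ✓
w2: no successors, so ◇□(q → ¬q ∧ r) fails. ✗
Satisfying worlds: {w0, w1}.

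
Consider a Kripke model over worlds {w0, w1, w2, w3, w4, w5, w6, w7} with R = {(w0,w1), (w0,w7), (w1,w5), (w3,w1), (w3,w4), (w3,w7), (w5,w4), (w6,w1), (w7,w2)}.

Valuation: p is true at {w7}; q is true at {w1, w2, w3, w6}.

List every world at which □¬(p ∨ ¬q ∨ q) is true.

{w2, w4}

w0: successors {w1, w7}; ¬(p ∨ ¬q ∨ q) there: w1:F, w7:F. ✗
w1: successors {w5}; ¬(p ∨ ¬q ∨ q) there: w5:F. ✗
w2: no successors, so □¬(p ∨ ¬q ∨ q) holds vacuously. ✓
w3: successors {w1, w4, w7}; ¬(p ∨ ¬q ∨ q) there: w1:F, w4:F, w7:F. ✗
w4: no successors, so □¬(p ∨ ¬q ∨ q) holds vacuously. ✓
w5: successors {w4}; ¬(p ∨ ¬q ∨ q) there: w4:F. ✗
w6: successors {w1}; ¬(p ∨ ¬q ∨ q) there: w1:F. ✗
w7: successors {w2}; ¬(p ∨ ¬q ∨ q) there: w2:F. ✗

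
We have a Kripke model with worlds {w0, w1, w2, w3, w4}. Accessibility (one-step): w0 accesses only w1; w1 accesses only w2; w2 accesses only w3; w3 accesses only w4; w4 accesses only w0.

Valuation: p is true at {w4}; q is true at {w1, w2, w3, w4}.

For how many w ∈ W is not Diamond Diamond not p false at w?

w0: Diamond Diamond not p is T. ✗
w1: Diamond Diamond not p is T. ✗
w2: Diamond Diamond not p is F. ✓
w3: Diamond Diamond not p is T. ✗
w4: Diamond Diamond not p is T. ✗
Satisfying worlds: {w2}.
So not Diamond Diamond not p fails at the other 4 worlds.

4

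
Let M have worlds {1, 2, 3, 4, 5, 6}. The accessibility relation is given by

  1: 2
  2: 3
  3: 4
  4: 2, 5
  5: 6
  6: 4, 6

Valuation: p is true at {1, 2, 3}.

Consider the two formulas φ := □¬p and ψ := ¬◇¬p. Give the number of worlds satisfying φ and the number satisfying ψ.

For □¬p:
1: successors {2}; ¬p there: 2:F. ✗
2: successors {3}; ¬p there: 3:F. ✗
3: successors {4}; ¬p there: 4:T. ✓
4: successors {2, 5}; ¬p there: 2:F, 5:T. ✗
5: successors {6}; ¬p there: 6:T. ✓
6: successors {4, 6}; ¬p there: 4:T, 6:T. ✓
— 3 worlds.
For ¬◇¬p:
1: ◇¬p is F. ✓
2: ◇¬p is F. ✓
3: ◇¬p is T. ✗
4: ◇¬p is T. ✗
5: ◇¬p is T. ✗
6: ◇¬p is T. ✗
— 2 worlds.

3 and 2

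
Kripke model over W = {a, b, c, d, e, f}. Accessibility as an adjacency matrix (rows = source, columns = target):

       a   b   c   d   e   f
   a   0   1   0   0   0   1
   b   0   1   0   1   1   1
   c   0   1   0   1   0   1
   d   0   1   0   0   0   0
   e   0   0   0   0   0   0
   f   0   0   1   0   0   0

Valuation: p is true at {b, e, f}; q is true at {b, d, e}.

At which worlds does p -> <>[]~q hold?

a: p is F, <>[]~q is T. ✓
b: p is T, <>[]~q is T. ✓
c: p is F, <>[]~q is T. ✓
d: p is F, <>[]~q is F. ✓
e: p is T, <>[]~q is F. ✗
f: p is T, <>[]~q is F. ✗

{a, b, c, d}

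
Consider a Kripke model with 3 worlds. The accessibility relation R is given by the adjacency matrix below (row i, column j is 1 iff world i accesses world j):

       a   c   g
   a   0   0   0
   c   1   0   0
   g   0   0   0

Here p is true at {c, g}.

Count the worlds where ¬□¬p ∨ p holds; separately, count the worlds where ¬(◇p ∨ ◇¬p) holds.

For ¬□¬p ∨ p:
a: ¬□¬p is F, p is F. ✗
c: ¬□¬p is F, p is T. ✓
g: ¬□¬p is F, p is T. ✓
— 2 worlds.
For ¬(◇p ∨ ◇¬p):
a: ◇p ∨ ◇¬p is F. ✓
c: ◇p ∨ ◇¬p is T. ✗
g: ◇p ∨ ◇¬p is F. ✓
— 2 worlds.

2 and 2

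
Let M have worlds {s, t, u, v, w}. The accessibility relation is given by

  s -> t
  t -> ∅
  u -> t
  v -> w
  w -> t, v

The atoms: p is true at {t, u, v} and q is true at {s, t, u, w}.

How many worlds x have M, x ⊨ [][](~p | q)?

s: successors {t}; [](~p | q) there: t:T. ✓
t: no successors, so [][](~p | q) holds vacuously. ✓
u: successors {t}; [](~p | q) there: t:T. ✓
v: successors {w}; [](~p | q) there: w:F. ✗
w: successors {t, v}; [](~p | q) there: t:T, v:T. ✓
Satisfying worlds: {s, t, u, w}.

4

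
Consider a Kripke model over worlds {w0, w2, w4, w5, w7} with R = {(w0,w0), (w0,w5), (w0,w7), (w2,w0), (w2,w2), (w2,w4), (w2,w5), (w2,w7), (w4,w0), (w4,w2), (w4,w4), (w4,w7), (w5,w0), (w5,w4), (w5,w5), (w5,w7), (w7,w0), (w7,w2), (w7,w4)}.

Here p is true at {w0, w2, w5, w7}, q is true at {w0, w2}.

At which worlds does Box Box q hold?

w0: successors {w0, w5, w7}; Box q there: w0:F, w5:F, w7:F. ✗
w2: successors {w0, w2, w4, w5, w7}; Box q there: w0:F, w2:F, w4:F, w5:F, w7:F. ✗
w4: successors {w0, w2, w4, w7}; Box q there: w0:F, w2:F, w4:F, w7:F. ✗
w5: successors {w0, w4, w5, w7}; Box q there: w0:F, w4:F, w5:F, w7:F. ✗
w7: successors {w0, w2, w4}; Box q there: w0:F, w2:F, w4:F. ✗

∅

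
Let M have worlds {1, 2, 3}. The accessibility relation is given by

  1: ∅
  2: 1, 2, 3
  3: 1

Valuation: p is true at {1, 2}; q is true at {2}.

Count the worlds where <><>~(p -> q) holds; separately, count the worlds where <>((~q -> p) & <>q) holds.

1 and 1

For <><>~(p -> q):
1: no successors, so <><>~(p -> q) fails. ✗
2: successors {1, 2, 3}; <>~(p -> q) there: 1:F, 2:T, 3:T. ✓
3: successors {1}; <>~(p -> q) there: 1:F. ✗
— 1 world.
For <>((~q -> p) & <>q):
1: no successors, so <>((~q -> p) & <>q) fails. ✗
2: successors {1, 2, 3}; (~q -> p) & <>q there: 1:F, 2:T, 3:F. ✓
3: successors {1}; (~q -> p) & <>q there: 1:F. ✗
— 1 world.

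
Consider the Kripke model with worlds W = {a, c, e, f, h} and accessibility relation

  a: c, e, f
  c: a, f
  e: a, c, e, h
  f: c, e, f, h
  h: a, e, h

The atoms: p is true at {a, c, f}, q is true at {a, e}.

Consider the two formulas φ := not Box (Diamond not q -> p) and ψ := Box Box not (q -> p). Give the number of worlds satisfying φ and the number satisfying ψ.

For not Box (Diamond not q -> p):
a: Box (Diamond not q -> p) is F. ✓
c: Box (Diamond not q -> p) is T. ✗
e: Box (Diamond not q -> p) is F. ✓
f: Box (Diamond not q -> p) is F. ✓
h: Box (Diamond not q -> p) is F. ✓
— 4 worlds.
For Box Box not (q -> p):
a: successors {c, e, f}; Box not (q -> p) there: c:F, e:F, f:F. ✗
c: successors {a, f}; Box not (q -> p) there: a:F, f:F. ✗
e: successors {a, c, e, h}; Box not (q -> p) there: a:F, c:F, e:F, h:F. ✗
f: successors {c, e, f, h}; Box not (q -> p) there: c:F, e:F, f:F, h:F. ✗
h: successors {a, e, h}; Box not (q -> p) there: a:F, e:F, h:F. ✗
— 0 worlds.

4 and 0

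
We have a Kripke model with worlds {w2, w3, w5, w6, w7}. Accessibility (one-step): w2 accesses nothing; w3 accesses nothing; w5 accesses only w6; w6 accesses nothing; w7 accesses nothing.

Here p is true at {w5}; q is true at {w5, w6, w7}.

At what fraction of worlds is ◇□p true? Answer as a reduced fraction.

1/5

w2: no successors, so ◇□p fails. ✗
w3: no successors, so ◇□p fails. ✗
w5: successors {w6}; □p there: w6:T. ✓
w6: no successors, so ◇□p fails. ✗
w7: no successors, so ◇□p fails. ✗
That's 1 of 5 worlds, so 1/5.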